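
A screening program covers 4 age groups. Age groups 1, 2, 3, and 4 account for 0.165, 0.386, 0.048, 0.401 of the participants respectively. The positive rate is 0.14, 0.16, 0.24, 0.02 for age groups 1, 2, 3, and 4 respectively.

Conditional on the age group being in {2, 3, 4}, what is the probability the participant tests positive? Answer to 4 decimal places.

Let S = {2, 3, 4}.
P(S) = 0.386 + 0.048 + 0.401 = 0.835.
P(T ∩ S) = 0.16·0.386 + 0.24·0.048 + 0.02·0.401 = 0.06176 + 0.01152 + 0.00802 = 0.0813.
P(T | S) = 0.0813 / 0.835 = 0.097365…

0.0974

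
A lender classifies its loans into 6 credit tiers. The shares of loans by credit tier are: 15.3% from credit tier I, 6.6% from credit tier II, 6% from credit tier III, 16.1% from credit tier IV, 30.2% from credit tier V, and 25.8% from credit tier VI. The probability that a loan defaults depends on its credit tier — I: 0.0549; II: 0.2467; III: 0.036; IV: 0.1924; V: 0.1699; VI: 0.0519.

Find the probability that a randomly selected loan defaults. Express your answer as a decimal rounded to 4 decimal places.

P(D) = P(D|I)·P(I) + P(D|II)·P(II) + P(D|III)·P(III) + P(D|IV)·P(IV) + P(D|V)·P(V) + P(D|VI)·P(VI)
      = 0.0549·0.153 + 0.2467·0.066 + 0.036·0.06 + 0.1924·0.161 + 0.1699·0.302 + 0.0519·0.258
      = 0.0083997 + 0.0162822 + 0.00216 + 0.0309764 + 0.0513098 + 0.0133902 = 0.1225183

0.1225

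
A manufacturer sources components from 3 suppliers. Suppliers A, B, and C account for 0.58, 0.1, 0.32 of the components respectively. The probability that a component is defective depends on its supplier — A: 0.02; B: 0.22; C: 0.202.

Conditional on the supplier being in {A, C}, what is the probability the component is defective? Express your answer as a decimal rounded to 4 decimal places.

Let S = {A, C}.
P(S) = 0.58 + 0.32 = 0.9.
P(D ∩ S) = 0.02·0.58 + 0.202·0.32 = 0.0116 + 0.06464 = 0.07624.
P(D | S) = 0.07624 / 0.9 = 0.084711…

P(D|S) ≈ 0.0847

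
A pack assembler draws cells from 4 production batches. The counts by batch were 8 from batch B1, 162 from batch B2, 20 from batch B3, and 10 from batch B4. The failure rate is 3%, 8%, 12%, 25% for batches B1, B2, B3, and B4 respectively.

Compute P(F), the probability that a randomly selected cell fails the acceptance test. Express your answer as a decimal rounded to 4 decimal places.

Total: 8 + 162 + 20 + 10 = 200.
P(B1) = 8/200 = 0.04. P(B2) = 162/200 = 0.81. P(B3) = 20/200 = 0.1. P(B4) = 10/200 = 0.05.
Using total probability over the partition,
P(F) = P(F|B1)·P(B1) + P(F|B2)·P(B2) + P(F|B3)·P(B3) + P(F|B4)·P(B4)
      = 0.03·0.04 + 0.08·0.81 + 0.12·0.1 + 0.25·0.05
      = 0.0012 + 0.0648 + 0.012 + 0.0125 = 0.0905

0.0905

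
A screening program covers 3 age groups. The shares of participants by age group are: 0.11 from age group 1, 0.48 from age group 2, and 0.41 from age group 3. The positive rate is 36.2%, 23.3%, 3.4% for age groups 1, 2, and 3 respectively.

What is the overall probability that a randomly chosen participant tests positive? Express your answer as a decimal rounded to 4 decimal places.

P(T) = P(T|1)·P(1) + P(T|2)·P(2) + P(T|3)·P(3)
      = 0.362·0.11 + 0.233·0.48 + 0.034·0.41
      = 0.03982 + 0.11184 + 0.01394 = 0.1656

0.1656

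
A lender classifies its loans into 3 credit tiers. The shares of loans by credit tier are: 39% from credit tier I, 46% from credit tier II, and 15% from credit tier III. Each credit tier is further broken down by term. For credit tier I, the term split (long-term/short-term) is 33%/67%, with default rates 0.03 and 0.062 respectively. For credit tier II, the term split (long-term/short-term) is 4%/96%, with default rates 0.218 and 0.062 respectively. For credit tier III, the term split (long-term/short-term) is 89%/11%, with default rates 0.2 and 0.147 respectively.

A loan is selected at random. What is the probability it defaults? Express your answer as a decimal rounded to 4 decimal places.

P(D|I) = 0.33·0.03 + 0.67·0.062 = 0.0099 + 0.04154 = 0.05144
P(D|II) = 0.04·0.218 + 0.96·0.062 = 0.00872 + 0.05952 = 0.06824
P(D|III) = 0.89·0.2 + 0.11·0.147 = 0.178 + 0.01617 = 0.19417
By total probability over the outer partition,
P(D) = 0.39·0.05144 + 0.46·0.06824 + 0.15·0.19417
      = 0.0200616 + 0.0313904 + 0.0291255 = 0.0805775

P(D) ≈ 0.0806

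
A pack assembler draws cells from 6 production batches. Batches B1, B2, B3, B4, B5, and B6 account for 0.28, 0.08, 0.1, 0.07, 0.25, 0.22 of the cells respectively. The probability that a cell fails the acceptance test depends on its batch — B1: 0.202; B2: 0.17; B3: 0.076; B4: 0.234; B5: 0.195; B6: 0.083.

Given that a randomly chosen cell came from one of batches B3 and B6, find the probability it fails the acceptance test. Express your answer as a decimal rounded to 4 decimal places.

P(F|S) ≈ 0.0808

Let S = {B3, B6}.
P(S) = 0.1 + 0.22 = 0.32.
P(F ∩ S) = 0.076·0.1 + 0.083·0.22 = 0.0076 + 0.01826 = 0.02586.
P(F | S) = 0.02586 / 0.32 = 0.080813…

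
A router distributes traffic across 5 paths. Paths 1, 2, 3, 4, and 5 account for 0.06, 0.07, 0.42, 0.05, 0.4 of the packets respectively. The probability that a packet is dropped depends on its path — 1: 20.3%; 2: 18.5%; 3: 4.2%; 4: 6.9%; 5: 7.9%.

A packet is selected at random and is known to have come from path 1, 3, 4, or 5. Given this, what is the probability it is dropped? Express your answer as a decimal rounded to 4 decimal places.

Let S = {1, 3, 4, 5}.
P(S) = 0.06 + 0.42 + 0.05 + 0.4 = 0.93.
P(L ∩ S) = 0.203·0.06 + 0.042·0.42 + 0.069·0.05 + 0.079·0.4 = 0.01218 + 0.01764 + 0.00345 + 0.0316 = 0.06487.
P(L | S) = 0.06487 / 0.93 = 0.069753…

0.0698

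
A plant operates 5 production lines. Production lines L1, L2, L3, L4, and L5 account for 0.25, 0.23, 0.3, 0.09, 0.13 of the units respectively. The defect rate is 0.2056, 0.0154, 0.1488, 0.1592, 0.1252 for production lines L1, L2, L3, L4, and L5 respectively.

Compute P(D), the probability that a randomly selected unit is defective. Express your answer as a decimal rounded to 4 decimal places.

0.1302

Summing over the partition,
P(D) = P(D|L1)·P(L1) + P(D|L2)·P(L2) + P(D|L3)·P(L3) + P(D|L4)·P(L4) + P(D|L5)·P(L5)
      = 0.2056·0.25 + 0.0154·0.23 + 0.1488·0.3 + 0.1592·0.09 + 0.1252·0.13
      = 0.0514 + 0.003542 + 0.04464 + 0.014328 + 0.016276 = 0.130186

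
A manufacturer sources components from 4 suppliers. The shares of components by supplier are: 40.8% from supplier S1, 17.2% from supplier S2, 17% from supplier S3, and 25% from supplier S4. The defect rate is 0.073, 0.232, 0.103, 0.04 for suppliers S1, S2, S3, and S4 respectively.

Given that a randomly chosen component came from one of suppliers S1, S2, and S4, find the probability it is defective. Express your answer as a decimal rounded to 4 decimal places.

Let S = {S1, S2, S4}.
P(S) = 0.408 + 0.172 + 0.25 = 0.83.
P(D ∩ S) = 0.073·0.408 + 0.232·0.172 + 0.04·0.25 = 0.029784 + 0.039904 + 0.01 = 0.079688.
P(D | S) = 0.079688 / 0.83 = 0.096010…

P(D|S) ≈ 0.0960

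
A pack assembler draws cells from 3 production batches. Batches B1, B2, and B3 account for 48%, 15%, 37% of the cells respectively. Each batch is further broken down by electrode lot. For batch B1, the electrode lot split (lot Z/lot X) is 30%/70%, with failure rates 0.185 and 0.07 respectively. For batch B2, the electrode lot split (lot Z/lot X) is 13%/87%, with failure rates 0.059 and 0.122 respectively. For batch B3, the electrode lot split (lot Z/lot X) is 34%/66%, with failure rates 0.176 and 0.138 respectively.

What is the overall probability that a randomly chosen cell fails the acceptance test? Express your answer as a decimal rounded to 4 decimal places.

0.1231

P(F|B1) = 0.3·0.185 + 0.7·0.07 = 0.0555 + 0.049 = 0.1045
P(F|B2) = 0.13·0.059 + 0.87·0.122 = 0.00767 + 0.10614 = 0.11381
P(F|B3) = 0.34·0.176 + 0.66·0.138 = 0.05984 + 0.09108 = 0.15092
By total probability over the outer partition,
P(F) = 0.48·0.1045 + 0.15·0.11381 + 0.37·0.15092
      = 0.05016 + 0.0170715 + 0.0558404 = 0.1230719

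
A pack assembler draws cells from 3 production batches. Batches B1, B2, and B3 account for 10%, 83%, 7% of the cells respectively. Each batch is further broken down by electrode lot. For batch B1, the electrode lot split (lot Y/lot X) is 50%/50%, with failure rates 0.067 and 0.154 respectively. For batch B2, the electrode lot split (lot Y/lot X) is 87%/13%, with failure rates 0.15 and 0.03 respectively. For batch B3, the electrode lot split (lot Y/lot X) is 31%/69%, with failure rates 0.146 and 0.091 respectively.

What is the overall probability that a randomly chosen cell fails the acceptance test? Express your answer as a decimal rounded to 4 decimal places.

P(F) ≈ 0.1302

P(F|B1) = 0.5·0.067 + 0.5·0.154 = 0.0335 + 0.077 = 0.1105
P(F|B2) = 0.87·0.15 + 0.13·0.03 = 0.1305 + 0.0039 = 0.1344
P(F|B3) = 0.31·0.146 + 0.69·0.091 = 0.04526 + 0.06279 = 0.10805
By total probability over the outer partition,
P(F) = 0.1·0.1105 + 0.83·0.1344 + 0.07·0.10805
      = 0.01105 + 0.111552 + 0.0075635 = 0.1301655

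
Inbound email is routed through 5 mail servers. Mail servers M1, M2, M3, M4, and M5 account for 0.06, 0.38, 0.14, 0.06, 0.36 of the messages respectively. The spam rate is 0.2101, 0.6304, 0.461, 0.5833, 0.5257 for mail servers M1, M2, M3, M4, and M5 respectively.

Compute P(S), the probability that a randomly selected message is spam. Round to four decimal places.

P(S) ≈ 0.5409

P(S) = P(S|M1)·P(M1) + P(S|M2)·P(M2) + P(S|M3)·P(M3) + P(S|M4)·P(M4) + P(S|M5)·P(M5)
      = 0.2101·0.06 + 0.6304·0.38 + 0.461·0.14 + 0.5833·0.06 + 0.5257·0.36
      = 0.012606 + 0.239552 + 0.06454 + 0.034998 + 0.189252 = 0.540948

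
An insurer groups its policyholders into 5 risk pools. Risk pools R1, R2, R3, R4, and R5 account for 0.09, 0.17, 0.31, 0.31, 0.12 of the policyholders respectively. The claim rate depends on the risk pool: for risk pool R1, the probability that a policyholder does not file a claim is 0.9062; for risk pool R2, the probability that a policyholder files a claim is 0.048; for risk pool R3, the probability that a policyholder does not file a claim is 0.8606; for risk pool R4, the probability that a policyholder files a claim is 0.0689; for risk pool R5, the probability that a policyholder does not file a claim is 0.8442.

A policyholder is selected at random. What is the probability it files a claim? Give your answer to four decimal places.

P(C) ≈ 0.0999

P(C|R1) = 1 − 0.9062 = 0.0938.
P(C|R3) = 1 − 0.8606 = 0.1394.
P(C|R5) = 1 − 0.8442 = 0.1558.
By the law of total probability,
P(C) = P(C|R1)·P(R1) + P(C|R2)·P(R2) + P(C|R3)·P(R3) + P(C|R4)·P(R4) + P(C|R5)·P(R5)
      = 0.0938·0.09 + 0.048·0.17 + 0.1394·0.31 + 0.0689·0.31 + 0.1558·0.12
      = 0.008442 + 0.00816 + 0.043214 + 0.021359 + 0.018696 = 0.099871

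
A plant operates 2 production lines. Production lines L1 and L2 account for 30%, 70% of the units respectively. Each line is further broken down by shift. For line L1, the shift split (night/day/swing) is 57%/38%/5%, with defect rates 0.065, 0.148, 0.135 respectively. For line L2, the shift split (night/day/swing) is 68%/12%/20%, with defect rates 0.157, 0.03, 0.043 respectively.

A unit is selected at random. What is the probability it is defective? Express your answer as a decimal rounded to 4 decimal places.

0.1133

P(D|L1) = 0.57·0.065 + 0.38·0.148 + 0.05·0.135 = 0.03705 + 0.05624 + 0.00675 = 0.10004
P(D|L2) = 0.68·0.157 + 0.12·0.03 + 0.2·0.043 = 0.10676 + 0.0036 + 0.0086 = 0.11896
Then overall,
P(D) = 0.3·0.10004 + 0.7·0.11896
      = 0.030012 + 0.083272 = 0.113284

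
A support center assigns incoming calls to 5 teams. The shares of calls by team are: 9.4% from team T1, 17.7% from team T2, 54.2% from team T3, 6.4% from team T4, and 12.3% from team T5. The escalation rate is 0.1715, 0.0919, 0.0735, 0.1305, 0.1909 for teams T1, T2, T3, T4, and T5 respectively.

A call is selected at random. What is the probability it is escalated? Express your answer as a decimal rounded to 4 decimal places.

P(E) = P(E|T1)·P(T1) + P(E|T2)·P(T2) + P(E|T3)·P(T3) + P(E|T4)·P(T4) + P(E|T5)·P(T5)
      = 0.1715·0.094 + 0.0919·0.177 + 0.0735·0.542 + 0.1305·0.064 + 0.1909·0.123
      = 0.016121 + 0.0162663 + 0.039837 + 0.008352 + 0.0234807 = 0.104057

0.1041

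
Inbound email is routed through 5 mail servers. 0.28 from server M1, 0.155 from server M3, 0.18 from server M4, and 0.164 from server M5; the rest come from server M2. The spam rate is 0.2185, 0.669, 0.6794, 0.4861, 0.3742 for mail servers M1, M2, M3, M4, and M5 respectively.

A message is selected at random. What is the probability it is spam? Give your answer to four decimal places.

0.4632

P(M2) = 1 − (0.28 + 0.155 + 0.18 + 0.164) = 0.221.
Summing over the partition,
P(S) = P(S|M1)·P(M1) + P(S|M2)·P(M2) + P(S|M3)·P(M3) + P(S|M4)·P(M4) + P(S|M5)·P(M5)
      = 0.2185·0.28 + 0.669·0.221 + 0.6794·0.155 + 0.4861·0.18 + 0.3742·0.164
      = 0.06118 + 0.147849 + 0.105307 + 0.087498 + 0.0613688 = 0.4632028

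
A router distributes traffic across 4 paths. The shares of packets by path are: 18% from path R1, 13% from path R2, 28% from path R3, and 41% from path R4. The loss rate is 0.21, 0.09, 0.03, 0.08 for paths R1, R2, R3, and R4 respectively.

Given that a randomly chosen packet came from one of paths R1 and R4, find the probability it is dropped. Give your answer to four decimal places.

Let S = {R1, R4}.
P(S) = 0.18 + 0.41 = 0.59.
P(L ∩ S) = 0.21·0.18 + 0.08·0.41 = 0.0378 + 0.0328 = 0.0706.
P(L | S) = 0.0706 / 0.59 = 0.119661…

P(L|S) ≈ 0.1197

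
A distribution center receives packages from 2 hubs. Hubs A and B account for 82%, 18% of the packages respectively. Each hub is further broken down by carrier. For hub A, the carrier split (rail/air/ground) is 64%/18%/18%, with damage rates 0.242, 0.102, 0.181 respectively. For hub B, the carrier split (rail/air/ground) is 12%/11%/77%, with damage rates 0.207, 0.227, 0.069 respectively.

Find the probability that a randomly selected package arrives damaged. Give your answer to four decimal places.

P(D) ≈ 0.1873

P(D|A) = 0.64·0.242 + 0.18·0.102 + 0.18·0.181 = 0.15488 + 0.01836 + 0.03258 = 0.20582
P(D|B) = 0.12·0.207 + 0.11·0.227 + 0.77·0.069 = 0.02484 + 0.02497 + 0.05313 = 0.10294
By total probability over the outer partition,
P(D) = 0.82·0.20582 + 0.18·0.10294
      = 0.1687724 + 0.0185292 = 0.1873016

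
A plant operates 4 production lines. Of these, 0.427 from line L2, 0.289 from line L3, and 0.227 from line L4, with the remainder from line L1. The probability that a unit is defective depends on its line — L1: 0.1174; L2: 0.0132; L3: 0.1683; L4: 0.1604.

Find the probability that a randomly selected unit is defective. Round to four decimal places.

0.0974

P(L1) = 1 − (0.427 + 0.289 + 0.227) = 0.057.
P(D) = P(D|L1)·P(L1) + P(D|L2)·P(L2) + P(D|L3)·P(L3) + P(D|L4)·P(L4)
      = 0.1174·0.057 + 0.0132·0.427 + 0.1683·0.289 + 0.1604·0.227
      = 0.0066918 + 0.0056364 + 0.0486387 + 0.0364108 = 0.0973777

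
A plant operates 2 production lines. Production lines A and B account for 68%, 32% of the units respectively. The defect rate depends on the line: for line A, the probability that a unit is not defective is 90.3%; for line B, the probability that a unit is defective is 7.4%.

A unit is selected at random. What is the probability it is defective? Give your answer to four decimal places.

P(D|A) = 1 − 0.903 = 0.097.
P(D) = P(D|A)·P(A) + P(D|B)·P(B)
      = 0.097·0.68 + 0.074·0.32
      = 0.06596 + 0.02368 = 0.08964

P(D) ≈ 0.0896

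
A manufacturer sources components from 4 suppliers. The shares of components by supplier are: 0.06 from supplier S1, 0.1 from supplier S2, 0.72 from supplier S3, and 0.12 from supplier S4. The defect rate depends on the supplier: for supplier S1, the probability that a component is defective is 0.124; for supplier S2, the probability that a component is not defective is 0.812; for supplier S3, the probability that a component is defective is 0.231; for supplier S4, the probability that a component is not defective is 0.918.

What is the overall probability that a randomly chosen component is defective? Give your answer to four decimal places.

P(D|S2) = 1 − 0.812 = 0.188.
P(D|S4) = 1 − 0.918 = 0.082.
By the law of total probability,
P(D) = P(D|S1)·P(S1) + P(D|S2)·P(S2) + P(D|S3)·P(S3) + P(D|S4)·P(S4)
      = 0.124·0.06 + 0.188·0.1 + 0.231·0.72 + 0.082·0.12
      = 0.00744 + 0.0188 + 0.16632 + 0.00984 = 0.2024

0.2024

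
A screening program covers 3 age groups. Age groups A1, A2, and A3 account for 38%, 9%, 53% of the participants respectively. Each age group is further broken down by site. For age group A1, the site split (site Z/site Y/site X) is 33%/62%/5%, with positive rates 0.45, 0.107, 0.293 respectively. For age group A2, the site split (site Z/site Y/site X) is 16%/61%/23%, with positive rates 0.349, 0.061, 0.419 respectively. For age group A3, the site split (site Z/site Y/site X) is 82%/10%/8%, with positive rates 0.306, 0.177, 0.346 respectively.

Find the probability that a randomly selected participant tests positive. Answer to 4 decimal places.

P(T|A1) = 0.33·0.45 + 0.62·0.107 + 0.05·0.293 = 0.1485 + 0.06634 + 0.01465 = 0.22949
P(T|A2) = 0.16·0.349 + 0.61·0.061 + 0.23·0.419 = 0.05584 + 0.03721 + 0.09637 = 0.18942
P(T|A3) = 0.82·0.306 + 0.1·0.177 + 0.08·0.346 = 0.25092 + 0.0177 + 0.02768 = 0.2963
Then overall,
P(T) = 0.38·0.22949 + 0.09·0.18942 + 0.53·0.2963
      = 0.0872062 + 0.0170478 + 0.157039 = 0.261293

P(T) ≈ 0.2613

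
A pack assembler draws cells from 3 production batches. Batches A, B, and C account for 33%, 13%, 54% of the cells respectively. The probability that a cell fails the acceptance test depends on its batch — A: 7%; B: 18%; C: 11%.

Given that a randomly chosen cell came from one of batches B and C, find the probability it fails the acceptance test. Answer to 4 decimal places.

0.1236

Let S = {B, C}.
P(S) = 0.13 + 0.54 = 0.67.
P(F ∩ S) = 0.18·0.13 + 0.11·0.54 = 0.0234 + 0.0594 = 0.0828.
P(F | S) = 0.0828 / 0.67 = 0.123582…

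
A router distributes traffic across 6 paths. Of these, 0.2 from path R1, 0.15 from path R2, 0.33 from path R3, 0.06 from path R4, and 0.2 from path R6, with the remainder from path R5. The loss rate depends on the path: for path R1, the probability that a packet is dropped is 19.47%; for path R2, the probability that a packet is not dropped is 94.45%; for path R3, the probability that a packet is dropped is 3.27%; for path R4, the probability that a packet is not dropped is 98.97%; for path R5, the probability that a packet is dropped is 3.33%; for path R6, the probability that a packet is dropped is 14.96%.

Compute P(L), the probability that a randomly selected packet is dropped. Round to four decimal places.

P(R5) = 1 − (0.2 + 0.15 + 0.33 + 0.06 + 0.2) = 0.06.
P(L|R2) = 1 − 0.9445 = 0.0555.
P(L|R4) = 1 − 0.9897 = 0.0103.
P(L) = P(L|R1)·P(R1) + P(L|R2)·P(R2) + P(L|R3)·P(R3) + P(L|R4)·P(R4) + P(L|R5)·P(R5) + P(L|R6)·P(R6)
      = 0.1947·0.2 + 0.0555·0.15 + 0.0327·0.33 + 0.0103·0.06 + 0.0333·0.06 + 0.1496·0.2
      = 0.03894 + 0.008325 + 0.010791 + 0.000618 + 0.001998 + 0.02992 = 0.090592

0.0906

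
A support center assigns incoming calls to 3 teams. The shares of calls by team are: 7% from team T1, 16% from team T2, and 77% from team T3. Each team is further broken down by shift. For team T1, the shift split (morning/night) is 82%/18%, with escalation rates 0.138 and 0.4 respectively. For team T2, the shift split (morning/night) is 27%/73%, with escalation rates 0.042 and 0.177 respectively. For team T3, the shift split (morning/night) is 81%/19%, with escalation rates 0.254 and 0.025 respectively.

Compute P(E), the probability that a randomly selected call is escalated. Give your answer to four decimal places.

P(E) ≈ 0.1975

P(E|T1) = 0.82·0.138 + 0.18·0.4 = 0.11316 + 0.072 = 0.18516
P(E|T2) = 0.27·0.042 + 0.73·0.177 = 0.01134 + 0.12921 = 0.14055
P(E|T3) = 0.81·0.254 + 0.19·0.025 = 0.20574 + 0.00475 = 0.21049
By total probability over the outer partition,
P(E) = 0.07·0.18516 + 0.16·0.14055 + 0.77·0.21049
      = 0.0129612 + 0.022488 + 0.1620773 = 0.1975265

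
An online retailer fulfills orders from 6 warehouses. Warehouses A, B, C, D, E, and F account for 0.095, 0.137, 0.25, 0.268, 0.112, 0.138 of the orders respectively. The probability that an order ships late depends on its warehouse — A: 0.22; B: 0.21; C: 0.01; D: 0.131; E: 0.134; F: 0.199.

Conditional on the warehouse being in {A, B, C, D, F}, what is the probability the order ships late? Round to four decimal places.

P(L|S) ≈ 0.1292

Let S = {A, B, C, D, F}.
P(S) = 0.095 + 0.137 + 0.25 + 0.268 + 0.138 = 0.888.
P(L ∩ S) = 0.22·0.095 + 0.21·0.137 + 0.01·0.25 + 0.131·0.268 + 0.199·0.138 = 0.0209 + 0.02877 + 0.0025 + 0.035108 + 0.027462 = 0.11474.
P(L | S) = 0.11474 / 0.888 = 0.129212…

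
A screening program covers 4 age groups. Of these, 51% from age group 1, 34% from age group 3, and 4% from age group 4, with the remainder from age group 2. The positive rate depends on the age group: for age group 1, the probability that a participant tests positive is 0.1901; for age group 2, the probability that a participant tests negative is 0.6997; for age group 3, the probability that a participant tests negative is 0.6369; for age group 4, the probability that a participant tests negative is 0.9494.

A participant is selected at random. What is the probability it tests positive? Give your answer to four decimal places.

P(2) = 1 − (0.51 + 0.34 + 0.04) = 0.11.
P(T|2) = 1 − 0.6997 = 0.3003.
P(T|3) = 1 − 0.6369 = 0.3631.
P(T|4) = 1 − 0.9494 = 0.0506.
P(T) = P(T|1)·P(1) + P(T|2)·P(2) + P(T|3)·P(3) + P(T|4)·P(4)
      = 0.1901·0.51 + 0.3003·0.11 + 0.3631·0.34 + 0.0506·0.04
      = 0.096951 + 0.033033 + 0.123454 + 0.002024 = 0.255462

P(T) ≈ 0.2555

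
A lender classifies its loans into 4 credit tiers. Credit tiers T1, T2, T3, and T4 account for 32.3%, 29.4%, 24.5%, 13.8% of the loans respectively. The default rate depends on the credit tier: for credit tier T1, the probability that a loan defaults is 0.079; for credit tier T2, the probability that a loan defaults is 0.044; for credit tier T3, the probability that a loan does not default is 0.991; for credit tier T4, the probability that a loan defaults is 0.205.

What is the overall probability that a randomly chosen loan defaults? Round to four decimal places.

P(D|T3) = 1 − 0.991 = 0.009.
Summing over the partition,
P(D) = P(D|T1)·P(T1) + P(D|T2)·P(T2) + P(D|T3)·P(T3) + P(D|T4)·P(T4)
      = 0.079·0.323 + 0.044·0.294 + 0.009·0.245 + 0.205·0.138
      = 0.025517 + 0.012936 + 0.002205 + 0.02829 = 0.068948

P(D) ≈ 0.0689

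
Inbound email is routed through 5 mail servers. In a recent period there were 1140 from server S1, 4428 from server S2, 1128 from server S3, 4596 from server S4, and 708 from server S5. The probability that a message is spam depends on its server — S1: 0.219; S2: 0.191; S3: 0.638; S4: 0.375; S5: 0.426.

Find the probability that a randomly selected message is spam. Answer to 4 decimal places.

Total: 1140 + 4428 + 1128 + 4596 + 708 = 12000.
P(S1) = 1140/12000 = 0.095. P(S2) = 4428/12000 = 0.369. P(S3) = 1128/12000 = 0.094. P(S4) = 4596/12000 = 0.383. P(S5) = 708/12000 = 0.059.
P(S) = P(S|S1)·P(S1) + P(S|S2)·P(S2) + P(S|S3)·P(S3) + P(S|S4)·P(S4) + P(S|S5)·P(S5)
      = 0.219·0.095 + 0.191·0.369 + 0.638·0.094 + 0.375·0.383 + 0.426·0.059
      = 0.020805 + 0.070479 + 0.059972 + 0.143625 + 0.025134 = 0.320015

0.3200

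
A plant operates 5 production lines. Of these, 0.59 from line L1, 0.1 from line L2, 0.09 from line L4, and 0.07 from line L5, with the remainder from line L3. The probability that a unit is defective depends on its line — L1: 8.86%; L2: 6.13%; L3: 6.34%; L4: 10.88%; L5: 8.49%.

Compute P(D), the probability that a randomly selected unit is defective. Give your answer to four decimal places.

P(L3) = 1 − (0.59 + 0.1 + 0.09 + 0.07) = 0.15.
Using total probability over the partition,
P(D) = P(D|L1)·P(L1) + P(D|L2)·P(L2) + P(D|L3)·P(L3) + P(D|L4)·P(L4) + P(D|L5)·P(L5)
      = 0.0886·0.59 + 0.0613·0.1 + 0.0634·0.15 + 0.1088·0.09 + 0.0849·0.07
      = 0.052274 + 0.00613 + 0.00951 + 0.009792 + 0.005943 = 0.083649

0.0836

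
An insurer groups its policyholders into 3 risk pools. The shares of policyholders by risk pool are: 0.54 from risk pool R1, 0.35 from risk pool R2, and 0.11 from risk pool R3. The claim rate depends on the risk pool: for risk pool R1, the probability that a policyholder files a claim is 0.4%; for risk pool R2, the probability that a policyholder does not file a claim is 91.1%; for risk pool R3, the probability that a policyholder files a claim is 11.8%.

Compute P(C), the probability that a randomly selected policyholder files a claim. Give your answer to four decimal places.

P(C) ≈ 0.0463

P(C|R2) = 1 − 0.911 = 0.089.
By the law of total probability,
P(C) = P(C|R1)·P(R1) + P(C|R2)·P(R2) + P(C|R3)·P(R3)
      = 0.004·0.54 + 0.089·0.35 + 0.118·0.11
      = 0.00216 + 0.03115 + 0.01298 = 0.04629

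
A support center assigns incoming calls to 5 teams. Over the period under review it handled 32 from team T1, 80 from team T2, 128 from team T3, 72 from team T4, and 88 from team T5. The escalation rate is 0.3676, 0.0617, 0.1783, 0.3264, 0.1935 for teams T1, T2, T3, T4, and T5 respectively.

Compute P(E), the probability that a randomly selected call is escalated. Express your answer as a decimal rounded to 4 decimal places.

Total: 32 + 80 + 128 + 72 + 88 = 400.
P(T1) = 32/400 = 0.08. P(T2) = 80/400 = 0.2. P(T3) = 128/400 = 0.32. P(T4) = 72/400 = 0.18. P(T5) = 88/400 = 0.22.
P(E) = P(E|T1)·P(T1) + P(E|T2)·P(T2) + P(E|T3)·P(T3) + P(E|T4)·P(T4) + P(E|T5)·P(T5)
      = 0.3676·0.08 + 0.0617·0.2 + 0.1783·0.32 + 0.3264·0.18 + 0.1935·0.22
      = 0.029408 + 0.01234 + 0.057056 + 0.058752 + 0.04257 = 0.200126

P(E) ≈ 0.2001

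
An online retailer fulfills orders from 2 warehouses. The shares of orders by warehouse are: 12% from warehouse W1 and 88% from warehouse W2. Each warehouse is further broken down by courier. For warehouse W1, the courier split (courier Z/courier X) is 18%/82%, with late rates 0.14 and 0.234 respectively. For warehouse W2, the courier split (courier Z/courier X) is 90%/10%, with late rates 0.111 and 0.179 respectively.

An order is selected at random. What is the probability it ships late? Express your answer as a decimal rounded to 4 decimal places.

P(L|W1) = 0.18·0.14 + 0.82·0.234 = 0.0252 + 0.19188 = 0.21708
P(L|W2) = 0.9·0.111 + 0.1·0.179 = 0.0999 + 0.0179 = 0.1178
Then overall,
P(L) = 0.12·0.21708 + 0.88·0.1178
      = 0.0260496 + 0.103664 = 0.1297136

P(L) ≈ 0.1297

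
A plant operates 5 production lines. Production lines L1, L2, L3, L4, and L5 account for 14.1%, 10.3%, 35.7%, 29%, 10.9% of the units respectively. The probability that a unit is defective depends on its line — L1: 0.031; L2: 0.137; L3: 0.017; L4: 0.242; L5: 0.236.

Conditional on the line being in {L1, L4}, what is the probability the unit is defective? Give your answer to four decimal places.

P(D|S) ≈ 0.1730

Let S = {L1, L4}.
P(S) = 0.141 + 0.29 = 0.431.
P(D ∩ S) = 0.031·0.141 + 0.242·0.29 = 0.004371 + 0.07018 = 0.074551.
P(D | S) = 0.074551 / 0.431 = 0.172972…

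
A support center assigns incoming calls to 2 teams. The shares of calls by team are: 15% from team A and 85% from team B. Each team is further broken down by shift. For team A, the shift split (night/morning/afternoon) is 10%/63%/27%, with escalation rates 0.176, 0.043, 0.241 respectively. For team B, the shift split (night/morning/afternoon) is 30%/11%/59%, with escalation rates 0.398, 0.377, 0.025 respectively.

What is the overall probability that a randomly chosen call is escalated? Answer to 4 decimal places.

P(E) ≈ 0.1657

P(E|A) = 0.1·0.176 + 0.63·0.043 + 0.27·0.241 = 0.0176 + 0.02709 + 0.06507 = 0.10976
P(E|B) = 0.3·0.398 + 0.11·0.377 + 0.59·0.025 = 0.1194 + 0.04147 + 0.01475 = 0.17562
By total probability over the outer partition,
P(E) = 0.15·0.10976 + 0.85·0.17562
      = 0.016464 + 0.149277 = 0.165741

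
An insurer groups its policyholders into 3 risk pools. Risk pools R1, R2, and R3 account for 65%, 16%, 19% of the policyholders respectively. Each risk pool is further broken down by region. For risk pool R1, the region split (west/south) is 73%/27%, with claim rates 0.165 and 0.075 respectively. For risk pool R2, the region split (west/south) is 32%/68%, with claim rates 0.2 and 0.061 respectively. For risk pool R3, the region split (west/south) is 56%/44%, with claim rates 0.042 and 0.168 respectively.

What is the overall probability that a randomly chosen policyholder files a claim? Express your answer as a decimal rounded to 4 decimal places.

P(C|R1) = 0.73·0.165 + 0.27·0.075 = 0.12045 + 0.02025 = 0.1407
P(C|R2) = 0.32·0.2 + 0.68·0.061 = 0.064 + 0.04148 = 0.10548
P(C|R3) = 0.56·0.042 + 0.44·0.168 = 0.02352 + 0.07392 = 0.09744
Then overall,
P(C) = 0.65·0.1407 + 0.16·0.10548 + 0.19·0.09744
      = 0.091455 + 0.0168768 + 0.0185136 = 0.1268454

P(C) ≈ 0.1268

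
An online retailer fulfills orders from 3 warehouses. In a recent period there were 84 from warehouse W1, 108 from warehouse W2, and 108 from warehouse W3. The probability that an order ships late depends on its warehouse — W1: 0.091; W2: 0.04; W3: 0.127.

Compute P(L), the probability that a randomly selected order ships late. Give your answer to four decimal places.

Total: 84 + 108 + 108 = 300.
P(W1) = 84/300 = 0.28. P(W2) = 108/300 = 0.36. P(W3) = 108/300 = 0.36.
P(L) = P(L|W1)·P(W1) + P(L|W2)·P(W2) + P(L|W3)·P(W3)
      = 0.091·0.28 + 0.04·0.36 + 0.127·0.36
      = 0.02548 + 0.0144 + 0.04572 = 0.0856

P(L) ≈ 0.0856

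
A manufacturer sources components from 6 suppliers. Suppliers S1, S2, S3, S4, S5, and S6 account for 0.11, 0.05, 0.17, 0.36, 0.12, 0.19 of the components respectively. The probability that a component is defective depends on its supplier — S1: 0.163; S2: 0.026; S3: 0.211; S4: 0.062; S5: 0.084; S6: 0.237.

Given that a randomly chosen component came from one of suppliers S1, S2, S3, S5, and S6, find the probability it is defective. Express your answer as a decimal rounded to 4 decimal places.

Let S = {S1, S2, S3, S5, S6}.
P(S) = 0.11 + 0.05 + 0.17 + 0.12 + 0.19 = 0.64.
P(D ∩ S) = 0.163·0.11 + 0.026·0.05 + 0.211·0.17 + 0.084·0.12 + 0.237·0.19 = 0.01793 + 0.0013 + 0.03587 + 0.01008 + 0.04503 = 0.11021.
P(D | S) = 0.11021 / 0.64 = 0.172203…

0.1722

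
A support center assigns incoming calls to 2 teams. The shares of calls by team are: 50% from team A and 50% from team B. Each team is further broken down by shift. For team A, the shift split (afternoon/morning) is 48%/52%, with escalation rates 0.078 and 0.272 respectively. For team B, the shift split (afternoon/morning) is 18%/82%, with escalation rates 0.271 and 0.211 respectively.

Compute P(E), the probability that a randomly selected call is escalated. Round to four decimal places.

0.2003

P(E|A) = 0.48·0.078 + 0.52·0.272 = 0.03744 + 0.14144 = 0.17888
P(E|B) = 0.18·0.271 + 0.82·0.211 = 0.04878 + 0.17302 = 0.2218
By total probability over the outer partition,
P(E) = 0.5·0.17888 + 0.5·0.2218
      = 0.08944 + 0.1109 = 0.20034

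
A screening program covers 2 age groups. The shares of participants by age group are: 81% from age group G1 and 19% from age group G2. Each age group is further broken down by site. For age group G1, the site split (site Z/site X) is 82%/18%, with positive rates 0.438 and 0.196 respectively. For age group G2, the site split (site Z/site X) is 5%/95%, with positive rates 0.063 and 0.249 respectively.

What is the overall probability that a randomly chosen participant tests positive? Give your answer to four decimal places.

P(T|G1) = 0.82·0.438 + 0.18·0.196 = 0.35916 + 0.03528 = 0.39444
P(T|G2) = 0.05·0.063 + 0.95·0.249 = 0.00315 + 0.23655 = 0.2397
By total probability over the outer partition,
P(T) = 0.81·0.39444 + 0.19·0.2397
      = 0.3194964 + 0.045543 = 0.3650394

P(T) ≈ 0.3650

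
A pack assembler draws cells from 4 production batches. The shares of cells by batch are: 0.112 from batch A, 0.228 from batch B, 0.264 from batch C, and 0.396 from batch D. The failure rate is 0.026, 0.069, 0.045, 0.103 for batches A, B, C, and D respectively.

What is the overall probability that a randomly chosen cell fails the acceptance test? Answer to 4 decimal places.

P(F) ≈ 0.0713

P(F) = P(F|A)·P(A) + P(F|B)·P(B) + P(F|C)·P(C) + P(F|D)·P(D)
      = 0.026·0.112 + 0.069·0.228 + 0.045·0.264 + 0.103·0.396
      = 0.002912 + 0.015732 + 0.01188 + 0.040788 = 0.071312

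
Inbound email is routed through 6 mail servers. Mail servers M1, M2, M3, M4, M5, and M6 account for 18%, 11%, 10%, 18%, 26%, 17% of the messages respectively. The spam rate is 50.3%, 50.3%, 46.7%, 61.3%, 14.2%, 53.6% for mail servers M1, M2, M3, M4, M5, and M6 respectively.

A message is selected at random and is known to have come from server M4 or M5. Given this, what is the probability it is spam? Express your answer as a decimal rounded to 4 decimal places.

Let J = {M4, M5}.
P(J) = 0.18 + 0.26 = 0.44.
P(S ∩ J) = 0.613·0.18 + 0.142·0.26 = 0.11034 + 0.03692 = 0.14726.
P(S | J) = 0.14726 / 0.44 = 0.334682…

0.3347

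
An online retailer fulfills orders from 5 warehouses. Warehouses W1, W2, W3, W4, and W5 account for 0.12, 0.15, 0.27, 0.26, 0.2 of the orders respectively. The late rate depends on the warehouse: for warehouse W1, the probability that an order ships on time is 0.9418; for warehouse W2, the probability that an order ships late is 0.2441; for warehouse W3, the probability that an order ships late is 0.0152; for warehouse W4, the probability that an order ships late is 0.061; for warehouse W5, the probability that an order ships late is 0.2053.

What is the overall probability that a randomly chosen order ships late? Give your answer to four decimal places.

0.1046

P(L|W1) = 1 − 0.9418 = 0.0582.
P(L) = P(L|W1)·P(W1) + P(L|W2)·P(W2) + P(L|W3)·P(W3) + P(L|W4)·P(W4) + P(L|W5)·P(W5)
      = 0.0582·0.12 + 0.2441·0.15 + 0.0152·0.27 + 0.061·0.26 + 0.2053·0.2
      = 0.006984 + 0.036615 + 0.004104 + 0.01586 + 0.04106 = 0.104623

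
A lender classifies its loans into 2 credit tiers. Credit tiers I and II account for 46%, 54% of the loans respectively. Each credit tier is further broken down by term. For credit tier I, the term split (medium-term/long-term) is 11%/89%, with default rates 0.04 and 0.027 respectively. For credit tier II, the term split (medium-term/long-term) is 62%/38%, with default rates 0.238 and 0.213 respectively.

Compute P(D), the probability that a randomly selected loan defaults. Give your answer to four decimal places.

P(D) ≈ 0.1365

P(D|I) = 0.11·0.04 + 0.89·0.027 = 0.0044 + 0.02403 = 0.02843
P(D|II) = 0.62·0.238 + 0.38·0.213 = 0.14756 + 0.08094 = 0.2285
Then overall,
P(D) = 0.46·0.02843 + 0.54·0.2285
      = 0.0130778 + 0.12339 = 0.1364678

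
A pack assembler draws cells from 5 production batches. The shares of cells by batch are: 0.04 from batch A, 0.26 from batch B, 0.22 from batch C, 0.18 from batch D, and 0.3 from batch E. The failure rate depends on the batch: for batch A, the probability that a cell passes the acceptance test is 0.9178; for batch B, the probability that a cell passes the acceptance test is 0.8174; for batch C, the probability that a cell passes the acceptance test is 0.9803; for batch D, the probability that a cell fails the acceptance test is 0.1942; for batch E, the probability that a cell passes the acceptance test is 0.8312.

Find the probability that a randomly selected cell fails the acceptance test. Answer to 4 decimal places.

0.1407

P(F|A) = 1 − 0.9178 = 0.0822.
P(F|B) = 1 − 0.8174 = 0.1826.
P(F|C) = 1 − 0.9803 = 0.0197.
P(F|E) = 1 − 0.8312 = 0.1688.
Summing over the partition,
P(F) = P(F|A)·P(A) + P(F|B)·P(B) + P(F|C)·P(C) + P(F|D)·P(D) + P(F|E)·P(E)
      = 0.0822·0.04 + 0.1826·0.26 + 0.0197·0.22 + 0.1942·0.18 + 0.1688·0.3
      = 0.003288 + 0.047476 + 0.004334 + 0.034956 + 0.05064 = 0.140694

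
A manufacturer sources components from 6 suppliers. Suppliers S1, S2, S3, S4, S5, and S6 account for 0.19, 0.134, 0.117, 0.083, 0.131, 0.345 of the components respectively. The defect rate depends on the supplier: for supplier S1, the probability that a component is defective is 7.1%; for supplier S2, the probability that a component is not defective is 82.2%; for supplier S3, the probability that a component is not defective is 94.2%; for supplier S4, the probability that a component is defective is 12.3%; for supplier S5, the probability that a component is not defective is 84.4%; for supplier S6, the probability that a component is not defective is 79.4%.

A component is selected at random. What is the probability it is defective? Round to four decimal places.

P(D) ≈ 0.1458

P(D|S2) = 1 − 0.822 = 0.178.
P(D|S3) = 1 − 0.942 = 0.058.
P(D|S5) = 1 − 0.844 = 0.156.
P(D|S6) = 1 − 0.794 = 0.206.
P(D) = P(D|S1)·P(S1) + P(D|S2)·P(S2) + P(D|S3)·P(S3) + P(D|S4)·P(S4) + P(D|S5)·P(S5) + P(D|S6)·P(S6)
      = 0.071·0.19 + 0.178·0.134 + 0.058·0.117 + 0.123·0.083 + 0.156·0.131 + 0.206·0.345
      = 0.01349 + 0.023852 + 0.006786 + 0.010209 + 0.020436 + 0.07107 = 0.145843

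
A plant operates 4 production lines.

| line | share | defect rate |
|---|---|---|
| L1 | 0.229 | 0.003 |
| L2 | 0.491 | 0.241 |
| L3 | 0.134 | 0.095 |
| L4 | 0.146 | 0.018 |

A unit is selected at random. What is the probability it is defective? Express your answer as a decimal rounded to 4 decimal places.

Summing over the partition,
P(D) = P(D|L1)·P(L1) + P(D|L2)·P(L2) + P(D|L3)·P(L3) + P(D|L4)·P(L4)
      = 0.003·0.229 + 0.241·0.491 + 0.095·0.134 + 0.018·0.146
      = 0.000687 + 0.118331 + 0.01273 + 0.002628 = 0.134376

0.1344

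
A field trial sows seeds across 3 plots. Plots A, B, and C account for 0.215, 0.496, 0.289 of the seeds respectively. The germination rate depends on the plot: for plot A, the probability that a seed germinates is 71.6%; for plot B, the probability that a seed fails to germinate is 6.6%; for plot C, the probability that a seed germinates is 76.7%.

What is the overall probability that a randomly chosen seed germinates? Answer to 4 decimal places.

P(G|B) = 1 − 0.066 = 0.934.
By the law of total probability,
P(G) = P(G|A)·P(A) + P(G|B)·P(B) + P(G|C)·P(C)
      = 0.716·0.215 + 0.934·0.496 + 0.767·0.289
      = 0.15394 + 0.463264 + 0.221663 = 0.838867

0.8389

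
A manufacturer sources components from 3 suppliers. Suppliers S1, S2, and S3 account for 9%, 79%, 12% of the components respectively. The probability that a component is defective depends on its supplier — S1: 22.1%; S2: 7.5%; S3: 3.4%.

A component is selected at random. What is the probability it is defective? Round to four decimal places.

P(D) = P(D|S1)·P(S1) + P(D|S2)·P(S2) + P(D|S3)·P(S3)
      = 0.221·0.09 + 0.075·0.79 + 0.034·0.12
      = 0.01989 + 0.05925 + 0.00408 = 0.08322

0.0832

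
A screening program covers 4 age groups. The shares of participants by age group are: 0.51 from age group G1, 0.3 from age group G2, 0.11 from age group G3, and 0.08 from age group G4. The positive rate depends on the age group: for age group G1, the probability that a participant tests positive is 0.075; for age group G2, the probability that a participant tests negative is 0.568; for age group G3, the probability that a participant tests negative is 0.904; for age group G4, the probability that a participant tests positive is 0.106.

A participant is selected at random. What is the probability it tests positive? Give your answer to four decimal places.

P(T) ≈ 0.1869

P(T|G2) = 1 − 0.568 = 0.432.
P(T|G3) = 1 − 0.904 = 0.096.
P(T) = P(T|G1)·P(G1) + P(T|G2)·P(G2) + P(T|G3)·P(G3) + P(T|G4)·P(G4)
      = 0.075·0.51 + 0.432·0.3 + 0.096·0.11 + 0.106·0.08
      = 0.03825 + 0.1296 + 0.01056 + 0.00848 = 0.18689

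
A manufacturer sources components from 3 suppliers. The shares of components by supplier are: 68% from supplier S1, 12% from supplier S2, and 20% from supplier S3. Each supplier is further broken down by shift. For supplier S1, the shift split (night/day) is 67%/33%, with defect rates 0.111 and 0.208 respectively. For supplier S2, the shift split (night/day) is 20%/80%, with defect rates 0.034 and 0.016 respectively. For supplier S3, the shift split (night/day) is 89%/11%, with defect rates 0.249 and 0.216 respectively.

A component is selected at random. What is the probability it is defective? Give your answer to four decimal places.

P(D|S1) = 0.67·0.111 + 0.33·0.208 = 0.07437 + 0.06864 = 0.14301
P(D|S2) = 0.2·0.034 + 0.8·0.016 = 0.0068 + 0.0128 = 0.0196
P(D|S3) = 0.89·0.249 + 0.11·0.216 = 0.22161 + 0.02376 = 0.24537
Then overall,
P(D) = 0.68·0.14301 + 0.12·0.0196 + 0.2·0.24537
      = 0.0972468 + 0.002352 + 0.049074 = 0.1486728

0.1487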